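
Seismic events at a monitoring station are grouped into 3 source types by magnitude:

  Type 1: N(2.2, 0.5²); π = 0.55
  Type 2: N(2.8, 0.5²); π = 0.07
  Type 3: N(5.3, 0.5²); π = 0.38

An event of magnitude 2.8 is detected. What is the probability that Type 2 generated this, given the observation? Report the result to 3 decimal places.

By Bayes' theorem, P(k | x) = w_k f_k(x) / Σ_j w_j f_j(x).
Evaluate each component's likelihood at the observed value:
  p_1 = 0.388372
  p_2 = 0.797885
  p_3 = 2.97344e-06
Unnormalised posteriors:
  w_1·p_1 = 0.55 × 0.388372 = 0.213605
  w_2·p_2 = 0.07 × 0.797885 = 0.0558519
  w_3·p_3 = 0.38 × 2.97344e-06 = 1.12991e-06
Normaliser: 0.213605 + 0.0558519 + 1.12991e-06 = 0.269458
P(Type 2 | the observation) ≈ 0.207

0.207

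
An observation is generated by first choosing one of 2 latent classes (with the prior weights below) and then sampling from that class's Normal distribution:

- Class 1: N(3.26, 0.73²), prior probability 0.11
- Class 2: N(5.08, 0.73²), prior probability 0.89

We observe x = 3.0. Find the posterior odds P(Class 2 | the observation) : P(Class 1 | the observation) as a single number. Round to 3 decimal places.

Posterior odds = (w_i f_i(x)) / (w_j f_j(x)); the normalising sum cancels.
Component likelihoods at x = 3.0:
  p_1 = 0.51291
  p_2 = 0.00943314
0.0083955 / 0.0564201 ≈ 0.149

0.149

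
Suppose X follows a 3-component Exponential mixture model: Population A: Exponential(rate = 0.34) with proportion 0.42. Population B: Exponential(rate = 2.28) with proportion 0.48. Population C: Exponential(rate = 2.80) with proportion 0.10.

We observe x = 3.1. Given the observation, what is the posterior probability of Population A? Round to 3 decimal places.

0.981

By Bayes' theorem, P(k | x) = w_k f_k(x) / Σ_j w_j f_j(x).
Component likelihoods at x = 3.1:
  L_A = 0.118504
  L_B = 0.00194241
  L_C = 0.000475863
Weight by the priors:
  w_A·L_A = 0.42 × 0.118504 = 0.0497716
  w_B·L_B = 0.48 × 0.00194241 = 0.000932358
  w_C·L_C = 0.10 × 0.000475863 = 4.75863e-05
Denominator: 0.0497716 + 0.000932358 + 4.75863e-05 = 0.0507516
Responsibility of Population A: 0.0497716 / 0.0507516 ≈ 0.981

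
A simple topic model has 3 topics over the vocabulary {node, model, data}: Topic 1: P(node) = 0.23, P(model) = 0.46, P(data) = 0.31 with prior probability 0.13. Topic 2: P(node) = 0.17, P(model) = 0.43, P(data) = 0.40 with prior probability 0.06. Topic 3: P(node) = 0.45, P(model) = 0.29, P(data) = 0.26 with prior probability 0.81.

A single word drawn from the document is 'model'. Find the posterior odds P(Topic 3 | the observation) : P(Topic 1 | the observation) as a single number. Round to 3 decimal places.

3.928

The posterior odds equal the prior odds times the likelihood ratio: (π_i/π_j)·(f_i(x)/f_j(x)).
Evaluate each component's likelihood at the observed value:
  L_1 = P(model | comp) = 0.46
  L_2 = P(model | comp) = 0.43
  L_3 = P(model | comp) = 0.29
0.2349 / 0.0598 ≈ 3.928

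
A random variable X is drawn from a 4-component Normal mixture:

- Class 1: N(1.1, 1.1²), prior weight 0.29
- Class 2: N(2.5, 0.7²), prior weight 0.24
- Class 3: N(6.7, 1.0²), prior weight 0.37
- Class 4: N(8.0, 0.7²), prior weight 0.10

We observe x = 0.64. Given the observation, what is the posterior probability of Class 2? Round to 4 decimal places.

Apply Bayes' rule: the posterior for each component is proportional to its prior times its likelihood at x.
Normal densities:
  f_1 = (1/(1.1·√(2π)))·exp(−(0.64−1.1)²/(2·1.1²)) = 0.362675·exp(-0.08744) = 0.33231
  f_2 = (1/(0.7·√(2π)))·exp(−(0.64−2.5)²/(2·0.7²)) = 0.569918·exp(-3.53020) = 0.016698
  f_3 = (1/(1.0·√(2π)))·exp(−(0.64−6.7)²/(2·1.0²)) = 0.398942·exp(-18.36180) = 4.23138e-09
  f_4 = (1/(0.7·√(2π)))·exp(−(0.64−8.0)²/(2·0.7²)) = 0.569918·exp(-55.27510) = 5.62523e-25
Prior × likelihood for each component:
  P(Z=1)·f_1 = 0.29 × 0.33231 = 0.0963699
  P(Z=2)·f_2 = 0.24 × 0.016698 = 0.00400751
  P(Z=3)·f_3 = 0.37 × 4.23138e-09 = 1.56561e-09
  P(Z=4)·f_4 = 0.10 × 5.62523e-25 = 5.62523e-26
Denominator: 0.0963699 + 0.00400751 + 1.56561e-09 + 5.62523e-26 = 0.100377
P(Class 2 | 0.64) ≈ 0.0399

0.0399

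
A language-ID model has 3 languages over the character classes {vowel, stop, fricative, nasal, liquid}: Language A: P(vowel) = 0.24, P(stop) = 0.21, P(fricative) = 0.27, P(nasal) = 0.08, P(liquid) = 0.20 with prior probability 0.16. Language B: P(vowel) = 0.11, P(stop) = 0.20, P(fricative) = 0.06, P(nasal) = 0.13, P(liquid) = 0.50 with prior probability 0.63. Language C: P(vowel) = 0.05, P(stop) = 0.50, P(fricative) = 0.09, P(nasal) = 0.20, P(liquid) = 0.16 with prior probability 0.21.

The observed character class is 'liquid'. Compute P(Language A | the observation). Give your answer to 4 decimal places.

0.0841

P(component k | x) = P(Z=k)·f_k(x) / marginal(x), where marginal(x) = Σ_j P(Z=j)·f_j(x).
Evaluate each component's likelihood at the observed value:
  L_A = 0.2
  L_B = 0.5
  L_C = 0.16
Prior × likelihood for each component:
  P(Z=A)·L_A = 0.16 × 0.2 = 0.032
  P(Z=B)·L_B = 0.63 × 0.5 = 0.315
  P(Z=C)·L_C = 0.21 × 0.16 = 0.0336
Marginal: 0.032 + 0.315 + 0.0336 = 0.3806
P(Language A | data) ≈ 0.0841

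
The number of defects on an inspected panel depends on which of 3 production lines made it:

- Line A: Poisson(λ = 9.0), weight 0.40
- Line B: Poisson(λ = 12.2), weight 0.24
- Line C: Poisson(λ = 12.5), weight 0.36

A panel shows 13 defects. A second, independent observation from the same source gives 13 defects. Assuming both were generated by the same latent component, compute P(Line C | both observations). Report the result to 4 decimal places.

P(component k | x) = P(Z=k)·f_k(x) / marginal(x), where marginal(x) = Σ_j P(Z=j)·f_j(x).
Since both observations come from the same component, the likelihood for component k is f_k(x₁)·f_k(x₂).
  L_A = [e^(−9.0)·9.0^13/13! = 0.0503758] × [0.0503758] = 0.00253772
  L_B = [e^(−12.2)·12.2^13/13! = 0.107153] × [0.107153] = 0.0114818
  L_C = [e^(−12.5)·12.5^13/13! = 0.10886] × [0.10886] = 0.0118505
Unnormalised posteriors:
  P(Z=A)·L_A = 0.40 × 0.00253772 = 0.00101509
  P(Z=B)·L_B = 0.24 × 0.0114818 = 0.00275563
  P(Z=C)·L_C = 0.36 × 0.0118505 = 0.00426619
Normaliser: 0.00101509 + 0.00275563 + 0.00426619 = 0.00803691
So the posterior for Line C is 0.00426619 / 0.00803691 ≈ 0.5308.

0.5308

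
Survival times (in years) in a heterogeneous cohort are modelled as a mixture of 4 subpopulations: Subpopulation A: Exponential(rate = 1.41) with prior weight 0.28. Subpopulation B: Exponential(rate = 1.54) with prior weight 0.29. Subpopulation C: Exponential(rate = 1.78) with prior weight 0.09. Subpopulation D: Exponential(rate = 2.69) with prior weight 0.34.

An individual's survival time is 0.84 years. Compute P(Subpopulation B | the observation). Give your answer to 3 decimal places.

0.327

The responsibility of component k is π_k f_k(x) divided by Σ_j π_j f_j(x).
Evaluate each component's likelihood at the observed value:
  L_A = 0.431361
  L_B = 0.422394
  L_C = 0.399083
  L_D = 0.280815
Prior × likelihood for each component:
  π_A·L_A = 0.28 × 0.431361 = 0.120781
  π_B·L_B = 0.29 × 0.422394 = 0.122494
  π_C·L_C = 0.09 × 0.399083 = 0.0359174
  π_D·L_D = 0.34 × 0.280815 = 0.0954771
Marginal: 0.120781 + 0.122494 + 0.0359174 + 0.0954771 = 0.37467
P(Subpopulation B | the observation) = 0.122494 / 0.37467 ≈ 0.327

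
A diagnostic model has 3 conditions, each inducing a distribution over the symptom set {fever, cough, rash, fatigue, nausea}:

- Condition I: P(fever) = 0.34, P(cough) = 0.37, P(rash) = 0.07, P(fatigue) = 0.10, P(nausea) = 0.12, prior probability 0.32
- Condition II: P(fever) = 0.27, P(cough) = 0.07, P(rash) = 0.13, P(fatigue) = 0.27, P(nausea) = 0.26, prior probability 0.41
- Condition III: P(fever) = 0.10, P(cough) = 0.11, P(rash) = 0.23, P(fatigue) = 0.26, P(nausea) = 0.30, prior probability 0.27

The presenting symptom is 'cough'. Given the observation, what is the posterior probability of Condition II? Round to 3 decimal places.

P(component k | x) = P(Z=k)·f_k(x) / marginal(x), where marginal(x) = Σ_j P(Z=j)·f_j(x).
Categorical probabilities:
  f_I = 0.37
  f_II = 0.07
  f_III = 0.11
Unnormalised posteriors:
  P(Z=I)·f_I = 0.32 × 0.37 = 0.1184
  P(Z=II)·f_II = 0.41 × 0.07 = 0.0287
  P(Z=III)·f_III = 0.27 × 0.11 = 0.0297
Normaliser: 0.1184 + 0.0287 + 0.0297 = 0.1768
P(Condition II | data) ≈ 0.162

0.162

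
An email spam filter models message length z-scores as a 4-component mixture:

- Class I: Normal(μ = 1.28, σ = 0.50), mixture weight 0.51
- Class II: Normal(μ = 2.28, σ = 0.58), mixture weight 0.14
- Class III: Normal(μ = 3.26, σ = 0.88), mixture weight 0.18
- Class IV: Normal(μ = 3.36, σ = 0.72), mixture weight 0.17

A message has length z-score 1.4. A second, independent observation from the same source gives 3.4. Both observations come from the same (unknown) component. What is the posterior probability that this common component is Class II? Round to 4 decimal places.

0.3829

P(component k | x) = w_k·f_k(x) / marginal(x), where marginal(x) = Σ_j w_j·f_j(x).
Since both observations come from the same component, the likelihood for component k is f_k(x₁)·f_k(x₂).
  f_I = [(1/(0.50·√(2π)))·exp(−(1.4−1.28)²/(2·0.50²)) = 0.797885·exp(-0.02880) = 0.775233] × [9.95758e-05] = 7.71945e-05
  f_II = [(1/(0.58·√(2π)))·exp(−(1.4−2.28)²/(2·0.58²)) = 0.687832·exp(-1.15101) = 0.217573] × [0.106601] = 0.0231936
  f_III = [(1/(0.88·√(2π)))·exp(−(1.4−3.26)²/(2·0.88²)) = 0.453344·exp(-2.23373) = 0.0485659] × [0.447643] = 0.0217401
  f_IV = [(1/(0.72·√(2π)))·exp(−(1.4−3.36)²/(2·0.72²)) = 0.554087·exp(-3.70525) = 0.0136273] × [0.553232] = 0.00753905
Multiply by the mixture weights:
  w_I·f_I = 0.51 × 7.71945e-05 = 3.93692e-05
  w_II·f_II = 0.14 × 0.0231936 = 0.0032471
  w_III·f_III = 0.18 × 0.0217401 = 0.00391323
  w_IV·f_IV = 0.17 × 0.00753905 = 0.00128164
Evidence: 3.93692e-05 + 0.0032471 + 0.00391323 + 0.00128164 = 0.00848133
P(Class II | x) = 0.0032471 / 0.00848133 ≈ 0.3829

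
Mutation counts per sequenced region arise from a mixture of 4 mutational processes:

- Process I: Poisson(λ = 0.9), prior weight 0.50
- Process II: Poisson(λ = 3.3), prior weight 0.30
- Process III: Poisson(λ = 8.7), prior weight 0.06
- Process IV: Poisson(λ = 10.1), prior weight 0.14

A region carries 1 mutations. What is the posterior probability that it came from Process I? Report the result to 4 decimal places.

The responsibility of component k is w_k f_k(x) divided by Σ_j w_j f_j(x).
Evaluate each component's likelihood at the observed value:
  f_I = e^(−0.9)·0.9^1/1! = 0.365913
  f_II = e^(−3.3)·3.3^1/1! = 0.121714
  f_III = e^(−8.7)·8.7^1/1! = 0.0014493
  f_IV = e^(−10.1)·10.1^1/1! = 0.000414904
Multiply by the mixture weights:
  w_I·f_I = 0.50 × 0.365913 = 0.182956
  w_II·f_II = 0.30 × 0.121714 = 0.0365143
  w_III·f_III = 0.06 × 0.0014493 = 8.69578e-05
  w_IV·f_IV = 0.14 × 0.000414904 = 5.80865e-05
Evidence: 0.182956 + 0.0365143 + 8.69578e-05 + 5.80865e-05 = 0.219616
So the posterior for Process I is 0.182956 / 0.219616 ≈ 0.8331.

0.8331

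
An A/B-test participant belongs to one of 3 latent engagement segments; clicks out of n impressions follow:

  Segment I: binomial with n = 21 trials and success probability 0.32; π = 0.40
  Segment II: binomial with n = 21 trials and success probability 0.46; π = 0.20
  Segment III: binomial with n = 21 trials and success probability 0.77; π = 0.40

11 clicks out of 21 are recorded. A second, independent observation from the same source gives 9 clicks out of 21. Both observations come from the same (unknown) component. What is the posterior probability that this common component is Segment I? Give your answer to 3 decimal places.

Apply Bayes' rule: the posterior for each component is proportional to its prior times its likelihood at x.
Since both observations come from the same component, the likelihood for component k is f_k(x₁)·f_k(x₂).
  L_I = [C(21,11)·0.32^11·0.68^10 = 352716·3.60288e-06·0.0211392 = 0.0268636] × [0.101088] = 0.00271559
  L_II = [C(21,11)·0.46^11·0.54^10 = 352716·0.000195135·0.00210833 = 0.145111] × [0.166644] = 0.0241818
  L_III = [C(21,11)·0.77^11·0.23^10 = 352716·0.0564154·4.14265e-07 = 0.00824331] × [0.000612907] = 5.05238e-06
Prior × likelihood for each component:
  π_I·L_I = 0.40 × 0.00271559 = 0.00108624
  π_II·L_II = 0.20 × 0.0241818 = 0.00483636
  π_III·L_III = 0.40 × 5.05238e-06 = 2.02095e-06
Denominator: 0.00108624 + 0.00483636 + 2.02095e-06 = 0.00592462
So the posterior for Segment I is 0.00108624 / 0.00592462 ≈ 0.183.

0.183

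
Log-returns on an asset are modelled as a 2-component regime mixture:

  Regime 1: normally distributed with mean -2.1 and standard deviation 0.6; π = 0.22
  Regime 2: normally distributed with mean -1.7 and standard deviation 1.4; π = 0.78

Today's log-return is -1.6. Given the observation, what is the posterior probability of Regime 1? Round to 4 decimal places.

The responsibility of component k is P(Z=k) f_k(x) divided by Σ_j P(Z=j) f_j(x).
Evaluate each component's likelihood at the observed value:
  f_1 = 0.469853
  f_2 = 0.284233
Unnormalised posteriors:
  P(Z=1)·f_1 = 0.22 × 0.469853 = 0.103368
  P(Z=2)·f_2 = 0.78 × 0.284233 = 0.221702
Marginal: 0.103368 + 0.221702 = 0.325069
P(Regime 1 | x) ≈ 0.3180

0.3180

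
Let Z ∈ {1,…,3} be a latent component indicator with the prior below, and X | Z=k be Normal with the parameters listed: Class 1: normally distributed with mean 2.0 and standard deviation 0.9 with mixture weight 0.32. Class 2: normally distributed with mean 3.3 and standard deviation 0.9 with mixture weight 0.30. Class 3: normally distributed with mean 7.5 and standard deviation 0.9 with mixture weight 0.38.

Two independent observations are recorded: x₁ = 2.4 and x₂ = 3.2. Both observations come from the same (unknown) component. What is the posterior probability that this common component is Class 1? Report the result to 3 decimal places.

0.397

The responsibility of component k is π_k f_k(x) divided by Σ_j π_j f_j(x).
Since both observations come from the same component, the likelihood for component k is f_k(x₁)·f_k(x₂).
  L_1 = [(1/(0.9·√(2π)))·exp(−(2.4−2.0)²/(2·0.9²)) = 0.443269·exp(-0.09877) = 0.401582] × [0.182233] = 0.0731817
  L_2 = [(1/(0.9·√(2π)))·exp(−(2.4−3.3)²/(2·0.9²)) = 0.443269·exp(-0.50000) = 0.268856] × [0.440541] = 0.118442
  L_3 = [(1/(0.9·√(2π)))·exp(−(2.4−7.5)²/(2·0.9²)) = 0.443269·exp(-16.05556) = 4.71877e-08] × [4.89568e-06] = 2.31015e-13
Prior × likelihood for each component:
  π_1·L_1 = 0.32 × 0.0731817 = 0.0234181
  π_2·L_2 = 0.30 × 0.118442 = 0.0355327
  π_3·L_3 = 0.38 × 2.31015e-13 = 8.77859e-14
Marginal: 0.0234181 + 0.0355327 + 8.77859e-14 = 0.0589508
P(Class 1 | x₁,x₂) ≈ 0.397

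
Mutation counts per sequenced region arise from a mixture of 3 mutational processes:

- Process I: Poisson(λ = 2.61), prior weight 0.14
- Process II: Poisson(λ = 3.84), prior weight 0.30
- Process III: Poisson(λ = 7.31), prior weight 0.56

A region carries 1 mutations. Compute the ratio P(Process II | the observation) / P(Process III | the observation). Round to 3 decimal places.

9.044

The posterior odds equal the prior odds times the likelihood ratio: (π_i/π_j)·(f_i(x)/f_j(x)).
Component likelihoods at x = 1 mutations:
  p_I = 0.191925
  p_II = 0.0825354
  p_III = 0.00488905
0.0247606 / 0.00273787 ≈ 9.044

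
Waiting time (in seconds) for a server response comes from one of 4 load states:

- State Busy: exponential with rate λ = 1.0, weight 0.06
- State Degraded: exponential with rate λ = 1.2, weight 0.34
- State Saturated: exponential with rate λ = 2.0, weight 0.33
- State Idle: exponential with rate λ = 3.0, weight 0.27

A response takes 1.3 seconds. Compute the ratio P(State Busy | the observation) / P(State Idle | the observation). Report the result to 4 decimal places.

0.9973

Posterior odds = (P(Z=i) f_i(x)) / (P(Z=j) f_j(x)); the normalising sum cancels.
Evaluate each component's likelihood at the observed value:
  L_Busy = 0.272532
  L_Degraded = 0.252163
  L_Saturated = 0.148547
  L_Idle = 0.0607257
0.0163519 / 0.0163959 ≈ 0.9973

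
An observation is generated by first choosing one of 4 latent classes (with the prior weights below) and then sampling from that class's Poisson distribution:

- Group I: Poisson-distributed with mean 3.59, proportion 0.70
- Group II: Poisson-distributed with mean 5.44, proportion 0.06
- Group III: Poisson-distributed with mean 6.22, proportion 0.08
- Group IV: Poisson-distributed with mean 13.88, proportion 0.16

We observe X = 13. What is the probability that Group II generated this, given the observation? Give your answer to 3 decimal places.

0.009

P(component k | x) = π_k·f_k(x) / marginal(x), where marginal(x) = Σ_j π_j·f_j(x).
Poisson probabilities:
  L_I = 7.29173e-05
  L_II = 0.0025465
  L_III = 0.0066632
  L_IV = 0.10685
Weight by the priors:
  π_I·L_I = 0.70 × 7.29173e-05 = 5.10421e-05
  π_II·L_II = 0.06 × 0.0025465 = 0.00015279
  π_III·L_III = 0.08 × 0.0066632 = 0.000533056
  π_IV·L_IV = 0.16 × 0.10685 = 0.017096
Denominator: 5.10421e-05 + 0.00015279 + 0.000533056 + 0.017096 = 0.0178329
So the posterior for Group II is 0.00015279 / 0.0178329 ≈ 0.009.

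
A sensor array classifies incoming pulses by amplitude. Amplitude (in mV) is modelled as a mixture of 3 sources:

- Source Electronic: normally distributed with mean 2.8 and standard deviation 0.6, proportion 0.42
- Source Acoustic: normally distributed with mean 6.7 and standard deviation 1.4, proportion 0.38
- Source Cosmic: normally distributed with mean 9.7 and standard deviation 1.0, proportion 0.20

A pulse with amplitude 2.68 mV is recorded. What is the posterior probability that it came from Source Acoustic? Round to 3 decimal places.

0.006

By Bayes' theorem, P(k | x) = π_k f_k(x) / Σ_j π_j f_j(x).
Component likelihoods at x = 2.68 mV:
  L_Electronic = 0.651738
  L_Acoustic = 0.00461722
  L_Cosmic = 7.93976e-12
Unnormalised posteriors:
  π_Electronic·L_Electronic = 0.42 × 0.651738 = 0.27373
  π_Acoustic·L_Acoustic = 0.38 × 0.00461722 = 0.00175454
  π_Cosmic·L_Cosmic = 0.20 × 7.93976e-12 = 1.58795e-12
Evidence: 0.27373 + 0.00175454 + 1.58795e-12 = 0.275484
P(Source Acoustic | 2.68 mV) ≈ 0.006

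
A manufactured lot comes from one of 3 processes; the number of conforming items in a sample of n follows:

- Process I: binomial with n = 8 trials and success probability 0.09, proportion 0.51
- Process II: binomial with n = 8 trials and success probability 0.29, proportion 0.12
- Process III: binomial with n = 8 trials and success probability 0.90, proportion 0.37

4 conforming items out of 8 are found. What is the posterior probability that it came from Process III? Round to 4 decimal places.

Posterior ∝ prior × likelihood, so P(k | x) ∝ π_k f_k(x); normalise over all components.
Binomial probabilities:
  p_I = C(8,4)·0.09^4·0.91^4 = 70·6.561e-05·0.68575 = 0.00314944
  p_II = C(8,4)·0.29^4·0.71^4 = 70·0.00707281·0.254117 = 0.125812
  p_III = C(8,4)·0.90^4·0.10^4 = 70·0.6561·0.0001 = 0.0045927
Multiply by the mixture weights:
  π_I·p_I = 0.51 × 0.00314944 = 0.00160622
  π_II·p_II = 0.12 × 0.125812 = 0.0150975
  π_III·p_III = 0.37 × 0.0045927 = 0.0016993
Normaliser: 0.00160622 + 0.0150975 + 0.0016993 = 0.018403
Responsibility of Process III: 0.0016993 / 0.018403 ≈ 0.0923

0.0923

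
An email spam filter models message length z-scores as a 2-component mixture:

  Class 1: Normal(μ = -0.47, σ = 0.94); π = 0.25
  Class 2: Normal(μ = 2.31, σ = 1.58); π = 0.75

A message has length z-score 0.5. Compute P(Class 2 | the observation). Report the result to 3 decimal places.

Posterior ∝ prior × likelihood, so P(k | x) ∝ P(Z=k) f_k(x); normalise over all components.
Component likelihoods at x = 0.5:
  f_1 = (1/(0.94·√(2π)))·exp(−(0.5−-0.47)²/(2·0.94²)) = 0.424407·exp(-0.53242) = 0.249203
  f_2 = (1/(1.58·√(2π)))·exp(−(0.5−2.31)²/(2·1.58²)) = 0.252495·exp(-0.65616) = 0.131004
Prior × likelihood for each component:
  P(Z=1)·f_1 = 0.25 × 0.249203 = 0.0623008
  P(Z=2)·f_2 = 0.75 × 0.131004 = 0.0982529
Sum: 0.0623008 + 0.0982529 = 0.160554
Responsibility of Class 2: 0.0982529 / 0.160554 ≈ 0.612

0.612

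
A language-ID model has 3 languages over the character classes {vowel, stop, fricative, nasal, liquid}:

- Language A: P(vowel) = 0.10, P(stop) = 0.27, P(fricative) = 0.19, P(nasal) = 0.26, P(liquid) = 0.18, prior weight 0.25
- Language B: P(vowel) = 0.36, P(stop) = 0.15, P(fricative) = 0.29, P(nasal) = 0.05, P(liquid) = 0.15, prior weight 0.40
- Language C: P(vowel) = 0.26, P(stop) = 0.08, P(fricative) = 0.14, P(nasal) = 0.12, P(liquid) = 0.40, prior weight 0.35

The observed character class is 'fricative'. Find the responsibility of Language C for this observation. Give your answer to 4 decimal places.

0.2306

P(component k | x) = π_k·f_k(x) / marginal(x), where marginal(x) = Σ_j π_j·f_j(x).
Component likelihoods at x = 'fricative':
  p_A = P(fricative | comp) = 0.19
  p_B = P(fricative | comp) = 0.29
  p_C = P(fricative | comp) = 0.14
Unnormalised posteriors:
  π_A·p_A = 0.25 × 0.19 = 0.0475
  π_B·p_B = 0.40 × 0.29 = 0.116
  π_C·p_C = 0.35 × 0.14 = 0.049
Evidence: 0.0475 + 0.116 + 0.049 = 0.2125
P(Language C | 'fricative') = 0.049 / 0.2125 ≈ 0.2306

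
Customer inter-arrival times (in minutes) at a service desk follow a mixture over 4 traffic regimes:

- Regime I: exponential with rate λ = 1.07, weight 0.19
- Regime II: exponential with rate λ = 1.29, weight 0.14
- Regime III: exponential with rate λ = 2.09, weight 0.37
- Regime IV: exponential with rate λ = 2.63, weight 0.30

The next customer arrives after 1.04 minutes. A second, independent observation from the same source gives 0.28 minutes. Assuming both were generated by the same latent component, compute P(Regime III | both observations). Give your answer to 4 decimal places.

0.3904

P(component k | x) = π_k·f_k(x) / marginal(x), where marginal(x) = Σ_j π_j·f_j(x).
Since both observations come from the same component, the likelihood for component k is f_k(x₁)·f_k(x₂).
  p_I = [0.351642] × [0.792993] = 0.27885
  p_II = [0.337241] × [0.898923] = 0.303154
  p_III = [0.237774] × [1.16412] = 0.276797
  p_IV = [0.170637] × [1.25934] = 0.214889
Multiply by the mixture weights:
  π_I·p_I = 0.19 × 0.27885 = 0.0529814
  π_II·p_II = 0.14 × 0.303154 = 0.0424415
  π_III·p_III = 0.37 × 0.276797 = 0.102415
  π_IV·p_IV = 0.30 × 0.214889 = 0.0644668
Evidence: 0.0529814 + 0.0424415 + 0.102415 + 0.0644668 = 0.262305
P(Regime III | data) ≈ 0.3904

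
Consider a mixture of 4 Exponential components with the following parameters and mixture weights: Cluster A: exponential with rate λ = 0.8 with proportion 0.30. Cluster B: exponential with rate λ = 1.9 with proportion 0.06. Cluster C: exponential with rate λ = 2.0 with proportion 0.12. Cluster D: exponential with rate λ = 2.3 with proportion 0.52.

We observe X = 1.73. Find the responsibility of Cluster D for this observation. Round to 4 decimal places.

Apply Bayes' rule: the posterior for each component is proportional to its prior times its likelihood at x.
Evaluate each component's likelihood at the observed value:
  p_A = 0.200459
  p_B = 0.070995
  p_C = 0.0628595
  p_D = 0.04302
Prior × likelihood for each component:
  w_A·p_A = 0.30 × 0.200459 = 0.0601378
  w_B·p_B = 0.06 × 0.070995 = 0.0042597
  w_C·p_C = 0.12 × 0.0628595 = 0.00754314
  w_D·p_D = 0.52 × 0.04302 = 0.0223704
Evidence: 0.0601378 + 0.0042597 + 0.00754314 + 0.0223704 = 0.094311
Responsibility of Cluster D: 0.0223704 / 0.094311 ≈ 0.2372

0.2372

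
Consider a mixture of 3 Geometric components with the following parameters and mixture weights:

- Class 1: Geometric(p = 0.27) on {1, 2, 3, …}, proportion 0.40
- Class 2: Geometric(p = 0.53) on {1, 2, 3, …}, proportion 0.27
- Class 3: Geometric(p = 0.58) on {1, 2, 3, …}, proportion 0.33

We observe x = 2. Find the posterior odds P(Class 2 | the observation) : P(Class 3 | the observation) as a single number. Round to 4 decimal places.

The posterior odds equal the prior odds times the likelihood ratio: (P(Z=i)/P(Z=j))·(f_i(x)/f_j(x)).
Geometric probabilities:
  p_1 = 0.1971
  p_2 = 0.2491
  p_3 = 0.2436
0.067257 / 0.080388 ≈ 0.8367

0.8367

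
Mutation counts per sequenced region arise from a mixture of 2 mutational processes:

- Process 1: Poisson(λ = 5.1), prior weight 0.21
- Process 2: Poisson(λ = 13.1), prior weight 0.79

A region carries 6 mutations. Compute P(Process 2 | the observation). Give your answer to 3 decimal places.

0.266

Apply Bayes' rule: the posterior for each component is proportional to its prior times its likelihood at x.
Poisson probabilities:
  L_1 = e^(−5.1)·5.1^6/6! = 0.149
  L_2 = e^(−13.1)·13.1^6/6! = 0.0143561
Weight by the priors:
  π_1·L_1 = 0.21 × 0.149 = 0.03129
  π_2·L_2 = 0.79 × 0.0143561 = 0.0113413
Normaliser: 0.03129 + 0.0113413 = 0.0426314
So the posterior for Process 2 is 0.0113413 / 0.0426314 ≈ 0.266.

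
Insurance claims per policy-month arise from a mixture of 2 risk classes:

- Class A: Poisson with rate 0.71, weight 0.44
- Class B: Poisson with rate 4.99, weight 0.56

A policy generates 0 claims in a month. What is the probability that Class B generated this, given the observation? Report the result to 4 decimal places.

0.0173

By Bayes' theorem, P(k | x) = π_k f_k(x) / Σ_j π_j f_j(x).
Evaluate each component's likelihood at the observed value:
  f_A = 0.491644
  f_B = 0.00680566
Prior × likelihood for each component:
  π_A·f_A = 0.44 × 0.491644 = 0.216323
  π_B·f_B = 0.56 × 0.00680566 = 0.00381117
Sum: 0.216323 + 0.00381117 = 0.220135
Responsibility of Class B: 0.00381117 / 0.220135 ≈ 0.0173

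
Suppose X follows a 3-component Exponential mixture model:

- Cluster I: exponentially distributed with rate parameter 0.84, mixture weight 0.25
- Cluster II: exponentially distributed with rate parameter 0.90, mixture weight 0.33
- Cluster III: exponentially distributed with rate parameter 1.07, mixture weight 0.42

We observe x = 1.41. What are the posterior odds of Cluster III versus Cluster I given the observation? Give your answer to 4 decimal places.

1.5473

Only the two components matter; the odds are (w_i f_i(x)) / (w_j f_j(x)).
Component likelihoods at x = 1.41:
  L_I = 0.256981
  L_II = 0.253001
  L_III = 0.236681
Odds = (0.42/0.25) × (0.236681/0.256981) = 1.68 × 0.921007 ≈ 1.5473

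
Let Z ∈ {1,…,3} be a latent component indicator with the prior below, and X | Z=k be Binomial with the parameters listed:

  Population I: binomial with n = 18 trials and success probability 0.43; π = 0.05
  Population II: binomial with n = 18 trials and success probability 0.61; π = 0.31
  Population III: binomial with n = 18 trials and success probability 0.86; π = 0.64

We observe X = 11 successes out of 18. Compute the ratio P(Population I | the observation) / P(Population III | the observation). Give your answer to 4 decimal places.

Only the two components matter; the odds are (π_i f_i(x)) / (π_j f_j(x)).
Binomial probabilities:
  f_I = C(18,11)·0.43^11·0.57^7 = 31824·9.29294e-05·0.019549 = 0.0578138
  f_II = C(18,11)·0.61^11·0.39^7 = 31824·0.00435139·0.00137231 = 0.190036
  f_III = C(18,11)·0.86^11·0.14^7 = 31824·0.190319·1.05414e-06 = 0.0063846
Odds = (0.05/0.64) × (0.0578138/0.0063846) = 0.078125 × 9.05519 ≈ 0.7074

0.7074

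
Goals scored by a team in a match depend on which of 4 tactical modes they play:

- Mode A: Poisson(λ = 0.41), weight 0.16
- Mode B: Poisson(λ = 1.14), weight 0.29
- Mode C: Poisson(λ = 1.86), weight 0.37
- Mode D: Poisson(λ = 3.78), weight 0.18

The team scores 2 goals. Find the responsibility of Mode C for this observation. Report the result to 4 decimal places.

0.5028

Apply Bayes' rule: the posterior for each component is proportional to its prior times its likelihood at x.
Poisson probabilities:
  p_A = e^(−0.41)·0.41^2/2! = 0.0557798
  p_B = e^(−1.14)·1.14^2/2! = 0.207818
  p_C = e^(−1.86)·1.86^2/2! = 0.269283
  p_D = e^(−3.78)·3.78^2/2! = 0.16305
Unnormalised posteriors:
  P(Z=A)·p_A = 0.16 × 0.0557798 = 0.00892477
  P(Z=B)·p_B = 0.29 × 0.207818 = 0.0602673
  P(Z=C)·p_C = 0.37 × 0.269283 = 0.0996345
  P(Z=D)·p_D = 0.18 × 0.16305 = 0.029349
Sum: 0.00892477 + 0.0602673 + 0.0996345 + 0.029349 = 0.198176
P(Mode C | x) = 0.0996345 / 0.198176 ≈ 0.5028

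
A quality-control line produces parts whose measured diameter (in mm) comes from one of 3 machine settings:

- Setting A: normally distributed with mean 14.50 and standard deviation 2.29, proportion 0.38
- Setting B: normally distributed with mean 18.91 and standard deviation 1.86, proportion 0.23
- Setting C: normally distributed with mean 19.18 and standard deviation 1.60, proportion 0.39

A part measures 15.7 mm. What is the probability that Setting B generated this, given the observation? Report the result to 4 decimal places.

The responsibility of component k is P(Z=k) f_k(x) divided by Σ_j P(Z=j) f_j(x).
Evaluate each component's likelihood at the observed value:
  L_A = (1/(2.29·√(2π)))·exp(−(15.7−14.50)²/(2·2.29²)) = 0.174211·exp(-0.13730) = 0.151861
  L_B = (1/(1.86·√(2π)))·exp(−(15.7−18.91)²/(2·1.86²)) = 0.214485·exp(-1.48920) = 0.0483776
  L_C = (1/(1.60·√(2π)))·exp(−(15.7−19.18)²/(2·1.60²)) = 0.249339·exp(-2.36531) = 0.0234179
Unnormalised posteriors:
  P(Z=A)·L_A = 0.38 × 0.151861 = 0.0577073
  P(Z=B)·L_B = 0.23 × 0.0483776 = 0.0111268
  P(Z=C)·L_C = 0.39 × 0.0234179 = 0.00913298
Denominator: 0.0577073 + 0.0111268 + 0.00913298 = 0.0779671
Responsibility of Setting B: 0.0111268 / 0.0779671 ≈ 0.1427

0.1427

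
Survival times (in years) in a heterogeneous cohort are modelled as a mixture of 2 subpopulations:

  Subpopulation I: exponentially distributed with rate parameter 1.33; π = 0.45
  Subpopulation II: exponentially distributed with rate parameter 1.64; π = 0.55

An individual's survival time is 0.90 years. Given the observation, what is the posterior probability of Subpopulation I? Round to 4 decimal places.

0.4672

Apply Bayes' rule: the posterior for each component is proportional to its prior times its likelihood at x.
Exponential densities:
  p_I = 0.401792
  p_II = 0.374822
Prior × likelihood for each component:
  π_I·p_I = 0.45 × 0.401792 = 0.180806
  π_II·p_II = 0.55 × 0.374822 = 0.206152
Marginal: 0.180806 + 0.206152 = 0.386958
Responsibility of Subpopulation I: 0.180806 / 0.386958 ≈ 0.4672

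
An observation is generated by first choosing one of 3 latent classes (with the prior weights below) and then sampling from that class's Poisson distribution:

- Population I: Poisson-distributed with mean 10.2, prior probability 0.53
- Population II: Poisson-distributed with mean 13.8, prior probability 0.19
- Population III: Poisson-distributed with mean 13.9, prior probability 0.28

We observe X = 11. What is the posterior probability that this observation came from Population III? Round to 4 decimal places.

By Bayes' theorem, P(k | x) = π_k f_k(x) / Σ_j π_j f_j(x).
Component likelihoods at x = 11:
  p_I = 0.115782
  p_II = 0.0879529
  p_III = 0.0861616
Weight by the priors:
  π_I·p_I = 0.53 × 0.115782 = 0.0613647
  π_II·p_II = 0.19 × 0.0879529 = 0.0167111
  π_III·p_III = 0.28 × 0.0861616 = 0.0241252
Sum: 0.0613647 + 0.0167111 + 0.0241252 = 0.102201
P(Population III | the observation) = 0.0241252 / 0.102201 ≈ 0.2361

0.2361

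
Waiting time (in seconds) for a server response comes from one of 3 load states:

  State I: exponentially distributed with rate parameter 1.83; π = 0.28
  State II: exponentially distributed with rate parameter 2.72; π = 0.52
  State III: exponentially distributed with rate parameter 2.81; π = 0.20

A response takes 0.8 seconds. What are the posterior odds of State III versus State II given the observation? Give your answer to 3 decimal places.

The posterior odds equal the prior odds times the likelihood ratio: (P(Z=i)/P(Z=j))·(f_i(x)/f_j(x)).
Component likelihoods at x = 0.8 seconds:
  L_I = 1.83·e^(−1.83·0.8) = 1.83·e^(−1.4640) = 0.423296
  L_II = 2.72·e^(−2.72·0.8) = 2.72·e^(−2.1760) = 0.308705
  L_III = 2.81·e^(−2.81·0.8) = 2.81·e^(−2.2480) = 0.296765
Odds = (0.20/0.52) × (0.296765/0.308705) = 0.384615 × 0.961321 ≈ 0.370

0.370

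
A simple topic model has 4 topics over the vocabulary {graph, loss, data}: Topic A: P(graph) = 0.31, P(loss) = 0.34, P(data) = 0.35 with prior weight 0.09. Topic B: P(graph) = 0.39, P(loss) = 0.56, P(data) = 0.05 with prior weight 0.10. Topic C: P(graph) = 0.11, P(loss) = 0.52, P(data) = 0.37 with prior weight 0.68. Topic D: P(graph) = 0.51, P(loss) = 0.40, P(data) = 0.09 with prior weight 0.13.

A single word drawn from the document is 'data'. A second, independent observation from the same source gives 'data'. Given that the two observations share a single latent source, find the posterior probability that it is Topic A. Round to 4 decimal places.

Posterior ∝ prior × likelihood, so P(k | x) ∝ π_k f_k(x); normalise over all components.
Since both observations come from the same component, the likelihood for component k is f_k(x₁)·f_k(x₂).
  L_A = [0.35] × [0.35] = 0.1225
  L_B = [0.05] × [0.05] = 0.0025
  L_C = [0.37] × [0.37] = 0.1369
  L_D = [0.09] × [0.09] = 0.0081
Weight by the priors:
  π_A·L_A = 0.09 × 0.1225 = 0.011025
  π_B·L_B = 0.10 × 0.0025 = 0.00025
  π_C·L_C = 0.68 × 0.1369 = 0.093092
  π_D·L_D = 0.13 × 0.0081 = 0.001053
Sum: 0.011025 + 0.00025 + 0.093092 + 0.001053 = 0.10542
P(Topic A | x) = 0.011025 / 0.10542 ≈ 0.1046

0.1046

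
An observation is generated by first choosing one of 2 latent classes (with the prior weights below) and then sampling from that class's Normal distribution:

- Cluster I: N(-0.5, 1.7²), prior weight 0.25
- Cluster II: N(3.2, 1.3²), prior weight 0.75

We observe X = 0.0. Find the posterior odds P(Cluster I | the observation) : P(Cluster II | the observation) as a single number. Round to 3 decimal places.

5.050

Only the two components matter; the odds are (P(Z=i) f_i(x)) / (P(Z=j) f_j(x)).
Evaluate each component's likelihood at the observed value:
  f_I = (1/(1.7·√(2π)))·exp(−(0.0−-0.5)²/(2·1.7²)) = 0.234672·exp(-0.04325) = 0.224738
  f_II = (1/(1.3·√(2π)))·exp(−(0.0−3.2)²/(2·1.3²)) = 0.306879·exp(-3.02959) = 0.0148332
Odds = (0.25/0.75) × (0.224738/0.0148332) = 0.333333 × 15.151 ≈ 5.050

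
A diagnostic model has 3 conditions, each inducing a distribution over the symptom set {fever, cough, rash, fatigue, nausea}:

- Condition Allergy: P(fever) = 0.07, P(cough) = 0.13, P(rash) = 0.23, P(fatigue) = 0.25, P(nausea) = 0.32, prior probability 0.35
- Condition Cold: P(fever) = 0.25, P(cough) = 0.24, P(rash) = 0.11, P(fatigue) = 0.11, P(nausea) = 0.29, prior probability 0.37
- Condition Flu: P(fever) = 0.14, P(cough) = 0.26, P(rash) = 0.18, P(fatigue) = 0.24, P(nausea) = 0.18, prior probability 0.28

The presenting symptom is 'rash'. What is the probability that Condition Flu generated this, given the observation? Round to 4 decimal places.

By Bayes' theorem, P(k | x) = P(Z=k) f_k(x) / Σ_j P(Z=j) f_j(x).
Categorical probabilities:
  p_Allergy = P(rash | comp) = 0.23
  p_Cold = P(rash | comp) = 0.11
  p_Flu = P(rash | comp) = 0.18
Prior × likelihood for each component:
  P(Z=Allergy)·p_Allergy = 0.35 × 0.23 = 0.0805
  P(Z=Cold)·p_Cold = 0.37 × 0.11 = 0.0407
  P(Z=Flu)·p_Flu = 0.28 × 0.18 = 0.0504
Evidence: 0.0805 + 0.0407 + 0.0504 = 0.1716
P(Condition Flu | x) = 0.0504 / 0.1716 ≈ 0.2937

0.2937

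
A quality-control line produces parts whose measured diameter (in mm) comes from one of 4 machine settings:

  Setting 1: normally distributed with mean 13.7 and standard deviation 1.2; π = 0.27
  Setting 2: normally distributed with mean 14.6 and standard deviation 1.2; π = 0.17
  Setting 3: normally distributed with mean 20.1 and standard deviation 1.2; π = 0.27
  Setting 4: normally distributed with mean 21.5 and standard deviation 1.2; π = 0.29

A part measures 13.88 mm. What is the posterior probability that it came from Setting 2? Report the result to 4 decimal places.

0.3472

The responsibility of component k is w_k f_k(x) divided by Σ_j w_j f_j(x).
Evaluate each component's likelihood at the observed value:
  p_1 = (1/(1.2·√(2π)))·exp(−(13.88−13.7)²/(2·1.2²)) = 0.332452·exp(-0.01125) = 0.328733
  p_2 = (1/(1.2·√(2π)))·exp(−(13.88−14.6)²/(2·1.2²)) = 0.332452·exp(-0.18000) = 0.277687
  p_3 = (1/(1.2·√(2π)))·exp(−(13.88−20.1)²/(2·1.2²)) = 0.332452·exp(-13.43347) = 4.87131e-07
  p_4 = (1/(1.2·√(2π)))·exp(−(13.88−21.5)²/(2·1.2²)) = 0.332452·exp(-20.16125) = 5.83189e-10
Weight by the priors:
  w_1·p_1 = 0.27 × 0.328733 = 0.0887578
  w_2·p_2 = 0.17 × 0.277687 = 0.0472068
  w_3·p_3 = 0.27 × 4.87131e-07 = 1.31525e-07
  w_4·p_4 = 0.29 × 5.83189e-10 = 1.69125e-10
Evidence: 0.0887578 + 0.0472068 + 1.31525e-07 + 1.69125e-10 = 0.135965
P(Setting 2 | x) = 0.0472068 / 0.135965 ≈ 0.3472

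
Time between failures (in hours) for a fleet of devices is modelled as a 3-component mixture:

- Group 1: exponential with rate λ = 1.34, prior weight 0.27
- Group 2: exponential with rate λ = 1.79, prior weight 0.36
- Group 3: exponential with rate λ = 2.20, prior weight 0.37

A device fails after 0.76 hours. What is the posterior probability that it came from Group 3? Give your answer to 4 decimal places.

0.3407

P(component k | x) = π_k·f_k(x) / marginal(x), where marginal(x) = Σ_j π_j·f_j(x).
Exponential densities:
  L_1 = 0.483971
  L_2 = 0.459239
  L_3 = 0.413316
Prior × likelihood for each component:
  π_1·L_1 = 0.27 × 0.483971 = 0.130672
  π_2·L_2 = 0.36 × 0.459239 = 0.165326
  π_3·L_3 = 0.37 × 0.413316 = 0.152927
Marginal: 0.130672 + 0.165326 + 0.152927 = 0.448925
P(Group 3 | 0.76 hours) = 0.152927 / 0.448925 ≈ 0.3407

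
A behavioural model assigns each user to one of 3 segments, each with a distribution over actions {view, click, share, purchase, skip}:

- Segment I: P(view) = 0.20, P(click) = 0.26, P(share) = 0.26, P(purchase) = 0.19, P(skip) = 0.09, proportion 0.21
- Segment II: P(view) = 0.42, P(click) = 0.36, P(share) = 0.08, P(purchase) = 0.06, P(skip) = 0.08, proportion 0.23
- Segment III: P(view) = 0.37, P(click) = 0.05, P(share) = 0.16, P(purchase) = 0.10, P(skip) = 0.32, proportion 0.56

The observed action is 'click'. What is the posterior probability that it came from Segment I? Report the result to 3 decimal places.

0.330

Apply Bayes' rule: the posterior for each component is proportional to its prior times its likelihood at x.
Categorical probabilities:
  L_I = 0.26
  L_II = 0.36
  L_III = 0.05
Prior × likelihood for each component:
  P(Z=I)·L_I = 0.21 × 0.26 = 0.0546
  P(Z=II)·L_II = 0.23 × 0.36 = 0.0828
  P(Z=III)·L_III = 0.56 × 0.05 = 0.028
Sum: 0.0546 + 0.0828 + 0.028 = 0.1654
P(Segment I | the observation) = 0.0546 / 0.1654 ≈ 0.330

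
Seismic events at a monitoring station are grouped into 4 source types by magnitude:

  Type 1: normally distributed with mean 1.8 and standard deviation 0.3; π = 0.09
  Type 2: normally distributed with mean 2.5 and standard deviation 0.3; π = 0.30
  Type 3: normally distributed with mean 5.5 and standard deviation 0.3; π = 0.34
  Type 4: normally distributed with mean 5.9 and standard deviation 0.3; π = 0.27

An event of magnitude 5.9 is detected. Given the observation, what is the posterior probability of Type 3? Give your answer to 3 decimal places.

0.341

By Bayes' theorem, P(k | x) = π_k f_k(x) / Σ_j π_j f_j(x).
Evaluate each component's likelihood at the observed value:
  p_1 = 3.67714e-41
  p_2 = 1.70778e-28
  p_3 = 0.5467
  p_4 = 1.32981
Unnormalised posteriors:
  π_1·p_1 = 0.09 × 3.67714e-41 = 3.30942e-42
  π_2·p_2 = 0.30 × 1.70778e-28 = 5.12334e-29
  π_3·p_3 = 0.34 × 0.5467 = 0.185878
  π_4·p_4 = 0.27 × 1.32981 = 0.359048
Evidence: 3.30942e-42 + 5.12334e-29 + 0.185878 + 0.359048 = 0.544926
P(Type 3 | data) = 0.185878 / 0.544926 ≈ 0.341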